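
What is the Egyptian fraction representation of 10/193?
1/20 + 1/552 + 1/532680

Greedy algorithm:
10/193: ceiling(193/10) = 20, use 1/20
7/3860: ceiling(3860/7) = 552, use 1/552
1/532680: ceiling(532680/1) = 532680, use 1/532680
Result: 10/193 = 1/20 + 1/552 + 1/532680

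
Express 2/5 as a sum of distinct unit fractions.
1/3 + 1/15

Greedy algorithm:
2/5: ceiling(5/2) = 3, use 1/3
1/15: ceiling(15/1) = 15, use 1/15
Result: 2/5 = 1/3 + 1/15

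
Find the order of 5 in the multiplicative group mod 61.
30

61 is prime, so ord(5) divides φ(61) = 60.
Divisors of 60: 1, 2, 3, 4, 5, 6, 10, 12, 15, 20, 30, 60.
Repeated squaring: 5^1 ≡ 5, 5^2 ≡ 25, 5^4 ≡ 15, 5^8 ≡ 42, 5^16 ≡ 56, 5^32 ≡ 25 (mod 61).
Test 5^d mod 61 for each divisor d in increasing order:
5^1 ≡ 5
5^2 ≡ 25
5^3 = 5^2·5^1 ≡ 3
5^4 ≡ 15
5^5 = 5^4·5^1 ≡ 14
5^6 = 5^4·5^2 ≡ 9
5^10 = 5^8·5^2 ≡ 13
5^12 = 5^8·5^4 ≡ 20
5^15 = 5^8·5^4·5^2·5^1 ≡ 60
5^20 = 5^16·5^4 ≡ 47
5^30 = 5^16·5^8·5^4·5^2 ≡ 1  ← first divisor giving 1
The order is 30.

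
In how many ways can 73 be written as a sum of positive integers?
6185689

p(n) counts ways to write n as a sum of positive integers (order ignored).
Euler's pentagonal recurrence: p(k) = p(k-1) + p(k-2) - p(k-5) - p(k-7) + p(k-12) + p(k-15) - ... (offsets j(3j∓1)/2, signs ++--, p(0)=1, p(<0)=0).
DP table for k = 0..72: p(0)=1, p(1)=1, p(2)=2, p(3)=3, p(4)=5, p(5)=7, p(6)=11, p(7)=15, p(8)=22, p(9)=30, p(10)=42, p(11)=56, p(12)=77, p(13)=101, p(14)=135, p(15)=176, p(16)=231, p(17)=297, p(18)=385, p(19)=490, p(20)=627, p(21)=792, p(22)=1002, p(23)=1255, p(24)=1575, p(25)=1958, p(26)=2436, p(27)=3010, p(28)=3718, p(29)=4565, p(30)=5604, p(31)=6842, p(32)=8349, p(33)=10143, p(34)=12310, p(35)=14883, p(36)=17977, p(37)=21637, p(38)=26015, p(39)=31185, p(40)=37338, p(41)=44583, p(42)=53174, p(43)=63261, p(44)=75175, p(45)=89134, p(46)=105558, p(47)=124754, p(48)=147273, p(49)=173525, p(50)=204226, p(51)=239943, p(52)=281589, p(53)=329931, p(54)=386155, p(55)=451276, p(56)=526823, p(57)=614154, p(58)=715220, p(59)=831820, p(60)=966467, p(61)=1121505, p(62)=1300156, p(63)=1505499, p(64)=1741630, p(65)=2012558, p(66)=2323520, p(67)=2679689, p(68)=3087735, p(69)=3554345, p(70)=4087968, p(71)=4697205, p(72)=5392783.
Final step: p(73) = p(72) + p(71) - p(68) - p(66) + p(61) + p(58) - p(51) - p(47) + p(38) + p(33) - p(22) - p(16) + p(3)
= 5392783 + 4697205 - 3087735 - 2323520 + 1121505 + 715220 - 239943 - 124754 + 26015 + 10143 - 1002 - 231 + 3
= 6185689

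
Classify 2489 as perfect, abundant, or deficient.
deficient

Proper divisors of 2489: sum = 1 + 19 + 131 = 151
Since 151 < 2489, 2489 is deficient.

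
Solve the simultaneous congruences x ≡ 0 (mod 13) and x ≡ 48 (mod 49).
195

Using Chinese Remainder Theorem:
M = 13 × 49 = 637
M1 = 49, M2 = 13
y1 = 49^(-1) mod 13 = 4
y2 = 13^(-1) mod 49 = 34
x = (0×49×4 + 48×13×34) mod 637 = 195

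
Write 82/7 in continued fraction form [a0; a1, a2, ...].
[11; 1, 2, 2]

Euclidean algorithm steps:
82 = 11 × 7 + 5
7 = 1 × 5 + 2
5 = 2 × 2 + 1
2 = 2 × 1 + 0
Continued fraction: [11; 1, 2, 2]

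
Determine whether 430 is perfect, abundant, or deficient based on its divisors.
deficient

Proper divisors of 430: sum = 1 + 2 + 5 + 10 + 43 + 86 + 215 = 362
Since 362 < 430, 430 is deficient.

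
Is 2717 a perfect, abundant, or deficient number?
deficient

Proper divisors of 2717: sum = 1 + 11 + 13 + 19 + 143 + 209 + 247 = 643
Since 643 < 2717, 2717 is deficient.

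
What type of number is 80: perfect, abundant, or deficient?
abundant

Proper divisors of 80: sum = 1 + 2 + 4 + 5 + 8 + 10 + 16 + 20 + 40 = 106
Since 106 > 80, 80 is abundant.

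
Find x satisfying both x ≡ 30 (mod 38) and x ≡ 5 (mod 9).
68

Using Chinese Remainder Theorem:
M = 38 × 9 = 342
M1 = 9, M2 = 38
y1 = 9^(-1) mod 38 = 17
y2 = 38^(-1) mod 9 = 5
x = (30×9×17 + 5×38×5) mod 342 = 68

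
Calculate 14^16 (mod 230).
146

Repeated squaring. Binary of 16 = 10000.
14^1 ≡ 14 (mod 230); 14^2 ≡ 196 (mod 230); 14^4 ≡ 6 (mod 230); 14^8 ≡ 36 (mod 230); 14^16 ≡ 146 (mod 230)
14^16 = 14^16 ≡ 146 (mod 230)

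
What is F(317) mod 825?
497

Matrix identity: Q^n = [[F_(n+1), F_n], [F_n, F_(n-1)]] with Q = [[1,1],[1,0]].
n = 317 = 100111101₂. Square-and-multiply, entries mod 825:
Q^1 = [[1,1],[1,0]]
Q^2 = (Q^1)² = [[2,1],[1,1]]
Q^4 = (Q^2)² = [[5,3],[3,2]]
Q^9 = (Q^4)²·Q = [[55,34],[34,21]]
Q^19 = (Q^9)²·Q = [[165,56],[56,109]]
Q^39 = (Q^19)²·Q = [[330,661],[661,494]]
Q^79 = (Q^39)²·Q = [[660,496],[496,164]]
Q^158 = (Q^79)² = [[166,329],[329,662]]
Q^317 = (Q^158)²·Q = [[659,497],[497,162]]
F_317 mod 825 = Q^317[0][1] = 497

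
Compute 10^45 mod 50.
0

Repeated squaring. Binary of 45 = 101101.
10^1 ≡ 10 (mod 50); 10^2 ≡ 0 (mod 50); 10^4 ≡ 0 (mod 50); 10^8 ≡ 0 (mod 50); 10^16 ≡ 0 (mod 50); 10^32 ≡ 0 (mod 50)
10^45 = 10^1 × 10^4 × 10^8 × 10^32 ≡ 0 (mod 50)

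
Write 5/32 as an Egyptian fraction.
1/7 + 1/75 + 1/16800

Greedy algorithm:
5/32: ceiling(32/5) = 7, use 1/7
3/224: ceiling(224/3) = 75, use 1/75
1/16800: ceiling(16800/1) = 16800, use 1/16800
Result: 5/32 = 1/7 + 1/75 + 1/16800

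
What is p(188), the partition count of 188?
1398341745571

p(n) counts ways to write n as a sum of positive integers (order ignored).
Euler's pentagonal recurrence: p(k) = p(k-1) + p(k-2) - p(k-5) - p(k-7) + p(k-12) + p(k-15) - ... (offsets j(3j∓1)/2, signs ++--, p(0)=1, p(<0)=0).
DP table for k = 0..187: p(0)=1, p(1)=1, p(2)=2, p(3)=3, p(4)=5, p(5)=7, p(6)=11, p(7)=15, p(8)=22, p(9)=30, p(10)=42, p(11)=56, p(12)=77, p(13)=101, p(14)=135, p(15)=176, p(16)=231, p(17)=297, p(18)=385, p(19)=490, p(20)=627, p(21)=792, p(22)=1002, p(23)=1255, p(24)=1575, p(25)=1958, p(26)=2436, p(27)=3010, p(28)=3718, p(29)=4565, p(30)=5604, p(31)=6842, p(32)=8349, p(33)=10143, p(34)=12310, p(35)=14883, p(36)=17977, p(37)=21637, p(38)=26015, p(39)=31185, p(40)=37338, p(41)=44583, p(42)=53174, p(43)=63261, p(44)=75175, p(45)=89134, p(46)=105558, p(47)=124754, p(48)=147273, p(49)=173525, p(50)=204226, p(51)=239943, p(52)=281589, p(53)=329931, p(54)=386155, p(55)=451276, p(56)=526823, p(57)=614154, p(58)=715220, p(59)=831820, p(60)=966467, p(61)=1121505, p(62)=1300156, p(63)=1505499, p(64)=1741630, p(65)=2012558, p(66)=2323520, p(67)=2679689, p(68)=3087735, p(69)=3554345, p(70)=4087968, p(71)=4697205, p(72)=5392783, p(73)=6185689, p(74)=7089500, p(75)=8118264, p(76)=9289091, p(77)=10619863, p(78)=12132164, p(79)=13848650, p(80)=15796476, p(81)=18004327, p(82)=20506255, p(83)=23338469, p(84)=26543660, p(85)=30167357, p(86)=34262962, p(87)=38887673, p(88)=44108109, p(89)=49995925, p(90)=56634173, p(91)=64112359, p(92)=72533807, p(93)=82010177, p(94)=92669720, p(95)=104651419, p(96)=118114304, p(97)=133230930, p(98)=150198136, p(99)=169229875, p(100)=190569292, p(101)=214481126, p(102)=241265379, p(103)=271248950, p(104)=304801365, p(105)=342325709, p(106)=384276336, p(107)=431149389, p(108)=483502844, p(109)=541946240, p(110)=607163746, p(111)=679903203, p(112)=761002156, p(113)=851376628, p(114)=952050665, p(115)=1064144451, p(116)=1188908248, p(117)=1327710076, p(118)=1482074143, p(119)=1653668665, p(120)=1844349560, p(121)=2056148051, p(122)=2291320912, p(123)=2552338241, p(124)=2841940500, p(125)=3163127352, p(126)=3519222692, p(127)=3913864295, p(128)=4351078600, p(129)=4835271870, p(130)=5371315400, p(131)=5964539504, p(132)=6620830889, p(133)=7346629512, p(134)=8149040695, p(135)=9035836076, p(136)=10015581680, p(137)=11097645016, p(138)=12292341831, p(139)=13610949895, p(140)=15065878135, p(141)=16670689208, p(142)=18440293320, p(143)=20390982757, p(144)=22540654445, p(145)=24908858009, p(146)=27517052599, p(147)=30388671978, p(148)=33549419497, p(149)=37027355200, p(150)=40853235313, p(151)=45060624582, p(152)=49686288421, p(153)=54770336324, p(154)=60356673280, p(155)=66493182097, p(156)=73232243759, p(157)=80630964769, p(158)=88751778802, p(159)=97662728555, p(160)=107438159466, p(161)=118159068427, p(162)=129913904637, p(163)=142798995930, p(164)=156919475295, p(165)=172389800255, p(166)=189334822579, p(167)=207890420102, p(168)=228204732751, p(169)=250438925115, p(170)=274768617130, p(171)=301384802048, p(172)=330495499613, p(173)=362326859895, p(174)=397125074750, p(175)=435157697830, p(176)=476715857290, p(177)=522115831195, p(178)=571701605655, p(179)=625846753120, p(180)=684957390936, p(181)=749474411781, p(182)=819876908323, p(183)=896684817527, p(184)=980462880430, p(185)=1071823774337, p(186)=1171432692373, p(187)=1280011042268.
Final step: p(188) = p(187) + p(186) - p(183) - p(181) + p(176) + p(173) - p(166) - p(162) + p(153) + p(148) - p(137) - p(131) + p(118) + p(111) - p(96) - p(88) + p(71) + p(62) - p(43) - p(33) + p(12) + p(1)
= 1280011042268 + 1171432692373 - 896684817527 - 749474411781 + 476715857290 + 362326859895 - 189334822579 - 129913904637 + 54770336324 + 33549419497 - 11097645016 - 5964539504 + 1482074143 + 679903203 - 118114304 - 44108109 + 4697205 + 1300156 - 63261 - 10143 + 77 + 1
= 1398341745571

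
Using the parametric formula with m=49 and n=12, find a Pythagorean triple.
(2257, 1176, 2545)

Euclid's formula: a = m² - n², b = 2mn, c = m² + n²
m = 49, n = 12
a = 49² - 12² = 2401 - 144 = 2257
b = 2 × 49 × 12 = 1176
c = 49² + 12² = 2401 + 144 = 2545
Verification: 2257² + 1176² = 5094049 + 1382976 = 6477025 = 2545² ✓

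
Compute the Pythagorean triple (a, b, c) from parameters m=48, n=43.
(455, 4128, 4153)

Euclid's formula: a = m² - n², b = 2mn, c = m² + n²
m = 48, n = 43
a = 48² - 43² = 2304 - 1849 = 455
b = 2 × 48 × 43 = 4128
c = 48² + 43² = 2304 + 1849 = 4153
Verification: 455² + 4128² = 207025 + 17040384 = 17247409 = 4153² ✓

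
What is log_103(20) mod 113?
109

Baby-step giant-step with step n = ⌈√113⌉ = 11.
Baby steps 103^j mod 113 (j:value) for j=0..10: 0:1, 1:103, 2:100, 3:17, 4:56, 5:5, 6:63, 7:48, 8:85, 9:54, 10:25.
Giant-step multiplier: 103^(-11) ≡ 103^(112-11) = 103^101 ≡ 80 (mod 113).
Giant steps γ_i = 20·80^i mod 113: γ_0=20, γ_1=18, γ_2=84, γ_3=53, γ_4=59, γ_5=87, γ_6=67, γ_7=49, γ_8=78, γ_9=25 (in table at j=10).
x = i·n + j = 9·11 + 10 = 109.
Check: 103^109 ≡ 20 (mod 113).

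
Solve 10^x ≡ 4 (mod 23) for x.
16

Baby-step giant-step with step n = ⌈√23⌉ = 5.
Baby steps 10^j mod 23 (j:value) for j=0..4: 0:1, 1:10, 2:8, 3:11, 4:18.
Giant-step multiplier: 10^(-5) ≡ 10^(22-5) = 10^17 ≡ 17 (mod 23).
Giant steps γ_i = 4·17^i mod 23: γ_0=4, γ_1=22, γ_2=6, γ_3=10 (in table at j=1).
x = i·n + j = 3·5 + 1 = 16.
Check: 10^16 ≡ 4 (mod 23).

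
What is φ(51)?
32

51 = 3 × 17
φ(n) = n × ∏(1 - 1/p) for each prime p dividing n
φ(51) = 51 × (1 - 1/3) × (1 - 1/17) = 32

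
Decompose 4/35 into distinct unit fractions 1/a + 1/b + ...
1/9 + 1/315

Greedy algorithm:
4/35: ceiling(35/4) = 9, use 1/9
1/315: ceiling(315/1) = 315, use 1/315
Result: 4/35 = 1/9 + 1/315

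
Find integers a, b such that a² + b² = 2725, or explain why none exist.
15² + 50² (a=15, b=50)

Factorization: 2725 = 5^2 × 109
By Fermat: n is sum of two squares iff every prime p ≡ 3 (mod 4) appears to even power.
All primes ≡ 3 (mod 4) appear to even power.
Search a = 0, 1, 2, … for 2725 - a² a perfect square: first hit at a = 15: 2725 - 225 = 2500 = 50².
2725 = 15² + 50² = 225 + 2500 ✓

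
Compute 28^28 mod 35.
21

Repeated squaring. Binary of 28 = 11100.
28^1 ≡ 28 (mod 35); 28^2 ≡ 14 (mod 35); 28^4 ≡ 21 (mod 35); 28^8 ≡ 21 (mod 35); 28^16 ≡ 21 (mod 35)
28^28 = 28^4 × 28^8 × 28^16 ≡ 21 (mod 35)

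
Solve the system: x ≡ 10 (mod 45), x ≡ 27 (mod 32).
955

Using Chinese Remainder Theorem:
M = 45 × 32 = 1440
M1 = 32, M2 = 45
y1 = 32^(-1) mod 45 = 38
y2 = 45^(-1) mod 32 = 5
x = (10×32×38 + 27×45×5) mod 1440 = 955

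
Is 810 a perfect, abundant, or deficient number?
abundant

Proper divisors of 810: sum = 1 + 2 + 3 + 5 + 6 + 9 + 10 + 15 + ... + 135 + 162 + 270 + 405 (19 divisors) = 1368
Since 1368 > 810, 810 is abundant.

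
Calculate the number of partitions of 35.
14883

p(n) counts ways to write n as a sum of positive integers (order ignored).
Euler's pentagonal recurrence: p(k) = p(k-1) + p(k-2) - p(k-5) - p(k-7) + p(k-12) + p(k-15) - ... (offsets j(3j∓1)/2, signs ++--, p(0)=1, p(<0)=0).
DP table for k = 0..34: p(0)=1, p(1)=1, p(2)=2, p(3)=3, p(4)=5, p(5)=7, p(6)=11, p(7)=15, p(8)=22, p(9)=30, p(10)=42, p(11)=56, p(12)=77, p(13)=101, p(14)=135, p(15)=176, p(16)=231, p(17)=297, p(18)=385, p(19)=490, p(20)=627, p(21)=792, p(22)=1002, p(23)=1255, p(24)=1575, p(25)=1958, p(26)=2436, p(27)=3010, p(28)=3718, p(29)=4565, p(30)=5604, p(31)=6842, p(32)=8349, p(33)=10143, p(34)=12310.
Final step: p(35) = p(34) + p(33) - p(30) - p(28) + p(23) + p(20) - p(13) - p(9) + p(0)
= 12310 + 10143 - 5604 - 3718 + 1255 + 627 - 101 - 30 + 1
= 14883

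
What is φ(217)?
180

217 = 7 × 31
φ(n) = n × ∏(1 - 1/p) for each prime p dividing n
φ(217) = 217 × (1 - 1/7) × (1 - 1/31) = 180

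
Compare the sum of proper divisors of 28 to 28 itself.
perfect

Proper divisors of 28: sum = 1 + 2 + 4 + 7 + 14 = 28
Since 28 = 28, 28 is perfect.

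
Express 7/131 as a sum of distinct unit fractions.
1/19 + 1/1245 + 1/3098805

Greedy algorithm:
7/131: ceiling(131/7) = 19, use 1/19
2/2489: ceiling(2489/2) = 1245, use 1/1245
1/3098805: ceiling(3098805/1) = 3098805, use 1/3098805
Result: 7/131 = 1/19 + 1/1245 + 1/3098805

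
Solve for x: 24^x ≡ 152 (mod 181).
42

Baby-step giant-step with step n = ⌈√181⌉ = 14.
Baby steps 24^j mod 181 (j:value) for j=0..13: 0:1, 1:24, 2:33, 3:68, 4:3, 5:72, 6:99, 7:23, 8:9, 9:35, 10:116, 11:69, 12:27, 13:105.
Giant-step multiplier: 24^(-14) ≡ 24^(180-14) = 24^166 ≡ 168 (mod 181).
Giant steps γ_i = 152·168^i mod 181: γ_0=152, γ_1=15, γ_2=167, γ_3=1 (in table at j=0).
x = i·n + j = 3·14 + 0 = 42.
Check: 24^42 ≡ 152 (mod 181).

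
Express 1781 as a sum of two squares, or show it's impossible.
10² + 41² (a=10, b=41)

Factorization: 1781 = 13 × 137
By Fermat: n is sum of two squares iff every prime p ≡ 3 (mod 4) appears to even power.
All primes ≡ 3 (mod 4) appear to even power.
Search a = 0, 1, 2, … for 1781 - a² a perfect square: first hit at a = 10: 1781 - 100 = 1681 = 41².
1781 = 10² + 41² = 100 + 1681 ✓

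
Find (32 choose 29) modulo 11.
10

Using Lucas' theorem:
Write n=32 and k=29 in base 11:
n in base 11: [2, 10]
k in base 11: [2, 7]
C(32,29) mod 11 = ∏ C(n_i, k_i) mod 11
Digit binomials (mod 11): C(2,2) = 1; C(10,7) = 120 ≡ 10
Product: 1 × 10 = 10 ≡ 10 (mod 11)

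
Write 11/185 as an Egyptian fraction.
1/17 + 1/1573 + 1/4947085

Greedy algorithm:
11/185: ceiling(185/11) = 17, use 1/17
2/3145: ceiling(3145/2) = 1573, use 1/1573
1/4947085: ceiling(4947085/1) = 4947085, use 1/4947085
Result: 11/185 = 1/17 + 1/1573 + 1/4947085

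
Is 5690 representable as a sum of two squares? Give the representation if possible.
19² + 73² (a=19, b=73)

Factorization: 5690 = 2 × 5 × 569
By Fermat: n is sum of two squares iff every prime p ≡ 3 (mod 4) appears to even power.
All primes ≡ 3 (mod 4) appear to even power.
Search a = 0, 1, 2, … for 5690 - a² a perfect square: first hit at a = 19: 5690 - 361 = 5329 = 73².
5690 = 19² + 73² = 361 + 5329 ✓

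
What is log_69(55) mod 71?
39

Baby-step giant-step with step n = ⌈√71⌉ = 9.
Baby steps 69^j mod 71 (j:value) for j=0..8: 0:1, 1:69, 2:4, 3:63, 4:16, 5:39, 6:64, 7:14, 8:43.
Giant-step multiplier: 69^(-9) ≡ 69^(70-9) = 69^61 ≡ 52 (mod 71).
Giant steps γ_i = 55·52^i mod 71: γ_0=55, γ_1=20, γ_2=46, γ_3=49, γ_4=63 (in table at j=3).
x = i·n + j = 4·9 + 3 = 39.
Check: 69^39 ≡ 55 (mod 71).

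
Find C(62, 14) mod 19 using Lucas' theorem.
0

Using Lucas' theorem:
Write n=62 and k=14 in base 19:
n in base 19: [3, 5]
k in base 19: [0, 14]
C(62,14) mod 19 = ∏ C(n_i, k_i) mod 19
Digit binomials (mod 19): C(3,0) = 1; C(5,14) = 0 (k_i > n_i)
Product: 1 × 0 = 0 ≡ 0 (mod 19)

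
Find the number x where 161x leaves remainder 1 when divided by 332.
33

gcd(161, 332) = 1, so the inverse exists.
Extended Euclidean algorithm on (332, 161):
332 = 2 × 161 + 10  ⟹  10 = (1)·332 + (-2)·161
161 = 16 × 10 + 1  ⟹  1 = (-16)·332 + (33)·161
So (33)·161 ≡ 1 (mod 332), i.e. 161^(-1) ≡ 33 (mod 332).
Check: 161 × 33 = 5313 ≡ 1 (mod 332)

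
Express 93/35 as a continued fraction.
[2; 1, 1, 1, 11]

Euclidean algorithm steps:
93 = 2 × 35 + 23
35 = 1 × 23 + 12
23 = 1 × 12 + 11
12 = 1 × 11 + 1
11 = 11 × 1 + 0
Continued fraction: [2; 1, 1, 1, 11]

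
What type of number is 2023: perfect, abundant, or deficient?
deficient

Proper divisors of 2023: sum = 1 + 7 + 17 + 119 + 289 = 433
Since 433 < 2023, 2023 is deficient.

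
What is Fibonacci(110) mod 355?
80

Matrix identity: Q^n = [[F_(n+1), F_n], [F_n, F_(n-1)]] with Q = [[1,1],[1,0]].
n = 110 = 1101110₂. Square-and-multiply, entries mod 355:
Q^1 = [[1,1],[1,0]]
Q^3 = (Q^1)²·Q = [[3,2],[2,1]]
Q^6 = (Q^3)² = [[13,8],[8,5]]
Q^13 = (Q^6)²·Q = [[22,233],[233,144]]
Q^27 = (Q^13)²·Q = [[86,103],[103,338]]
Q^55 = (Q^27)²·Q = [[262,255],[255,7]]
Q^110 = (Q^55)² = [[189,80],[80,109]]
F_110 mod 355 = Q^110[0][1] = 80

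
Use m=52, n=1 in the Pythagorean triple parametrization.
(2703, 104, 2705)

Euclid's formula: a = m² - n², b = 2mn, c = m² + n²
m = 52, n = 1
a = 52² - 1² = 2704 - 1 = 2703
b = 2 × 52 × 1 = 104
c = 52² + 1² = 2704 + 1 = 2705
Verification: 2703² + 104² = 7306209 + 10816 = 7317025 = 2705² ✓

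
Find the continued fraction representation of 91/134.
[0; 1, 2, 8, 1, 1, 2]

Euclidean algorithm steps:
91 = 0 × 134 + 91
134 = 1 × 91 + 43
91 = 2 × 43 + 5
43 = 8 × 5 + 3
5 = 1 × 3 + 2
3 = 1 × 2 + 1
2 = 2 × 1 + 0
Continued fraction: [0; 1, 2, 8, 1, 1, 2]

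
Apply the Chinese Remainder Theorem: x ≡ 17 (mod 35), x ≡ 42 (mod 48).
1242

Using Chinese Remainder Theorem:
M = 35 × 48 = 1680
M1 = 48, M2 = 35
y1 = 48^(-1) mod 35 = 27
y2 = 35^(-1) mod 48 = 11
x = (17×48×27 + 42×35×11) mod 1680 = 1242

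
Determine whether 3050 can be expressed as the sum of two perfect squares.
5² + 55² (a=5, b=55)

Factorization: 3050 = 2 × 5^2 × 61
By Fermat: n is sum of two squares iff every prime p ≡ 3 (mod 4) appears to even power.
All primes ≡ 3 (mod 4) appear to even power.
Search a = 0, 1, 2, … for 3050 - a² a perfect square: first hit at a = 5: 3050 - 25 = 3025 = 55².
3050 = 5² + 55² = 25 + 3025 ✓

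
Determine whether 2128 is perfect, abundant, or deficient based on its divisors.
abundant

Proper divisors of 2128: sum = 1 + 2 + 4 + 7 + 8 + 14 + 16 + 19 + ... + 266 + 304 + 532 + 1064 (19 divisors) = 2832
Since 2832 > 2128, 2128 is abundant.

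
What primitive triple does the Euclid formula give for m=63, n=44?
(2033, 5544, 5905)

Euclid's formula: a = m² - n², b = 2mn, c = m² + n²
m = 63, n = 44
a = 63² - 44² = 3969 - 1936 = 2033
b = 2 × 63 × 44 = 5544
c = 63² + 44² = 3969 + 1936 = 5905
Verification: 2033² + 5544² = 4133089 + 30735936 = 34869025 = 5905² ✓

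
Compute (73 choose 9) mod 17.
0

Using Lucas' theorem:
Write n=73 and k=9 in base 17:
n in base 17: [4, 5]
k in base 17: [0, 9]
C(73,9) mod 17 = ∏ C(n_i, k_i) mod 17
Digit binomials (mod 17): C(4,0) = 1; C(5,9) = 0 (k_i > n_i)
Product: 1 × 0 = 0 ≡ 0 (mod 17)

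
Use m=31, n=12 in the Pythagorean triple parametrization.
(817, 744, 1105)

Euclid's formula: a = m² - n², b = 2mn, c = m² + n²
m = 31, n = 12
a = 31² - 12² = 961 - 144 = 817
b = 2 × 31 × 12 = 744
c = 31² + 12² = 961 + 144 = 1105
Verification: 817² + 744² = 667489 + 553536 = 1221025 = 1105² ✓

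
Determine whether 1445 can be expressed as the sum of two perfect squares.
1² + 38² (a=1, b=38)

Factorization: 1445 = 5 × 17^2
By Fermat: n is sum of two squares iff every prime p ≡ 3 (mod 4) appears to even power.
All primes ≡ 3 (mod 4) appear to even power.
Search a = 0, 1, 2, … for 1445 - a² a perfect square: first hit at a = 1: 1445 - 1 = 1444 = 38².
1445 = 1² + 38² = 1 + 1444 ✓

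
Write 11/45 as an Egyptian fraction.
1/5 + 1/23 + 1/1035

Greedy algorithm:
11/45: ceiling(45/11) = 5, use 1/5
2/45: ceiling(45/2) = 23, use 1/23
1/1035: ceiling(1035/1) = 1035, use 1/1035
Result: 11/45 = 1/5 + 1/23 + 1/1035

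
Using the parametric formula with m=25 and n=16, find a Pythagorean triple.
(369, 800, 881)

Euclid's formula: a = m² - n², b = 2mn, c = m² + n²
m = 25, n = 16
a = 25² - 16² = 625 - 256 = 369
b = 2 × 25 × 16 = 800
c = 25² + 16² = 625 + 256 = 881
Verification: 369² + 800² = 136161 + 640000 = 776161 = 881² ✓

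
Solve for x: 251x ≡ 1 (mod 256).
51

gcd(251, 256) = 1, so the inverse exists.
Extended Euclidean algorithm on (256, 251):
256 = 1 × 251 + 5  ⟹  5 = (1)·256 + (-1)·251
251 = 50 × 5 + 1  ⟹  1 = (-50)·256 + (51)·251
So (51)·251 ≡ 1 (mod 256), i.e. 251^(-1) ≡ 51 (mod 256).
Check: 251 × 51 = 12801 ≡ 1 (mod 256)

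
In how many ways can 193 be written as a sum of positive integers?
2168627105469

p(n) counts ways to write n as a sum of positive integers (order ignored).
Euler's pentagonal recurrence: p(k) = p(k-1) + p(k-2) - p(k-5) - p(k-7) + p(k-12) + p(k-15) - ... (offsets j(3j∓1)/2, signs ++--, p(0)=1, p(<0)=0).
DP table for k = 0..192: p(0)=1, p(1)=1, p(2)=2, p(3)=3, p(4)=5, p(5)=7, p(6)=11, p(7)=15, p(8)=22, p(9)=30, p(10)=42, p(11)=56, p(12)=77, p(13)=101, p(14)=135, p(15)=176, p(16)=231, p(17)=297, p(18)=385, p(19)=490, p(20)=627, p(21)=792, p(22)=1002, p(23)=1255, p(24)=1575, p(25)=1958, p(26)=2436, p(27)=3010, p(28)=3718, p(29)=4565, p(30)=5604, p(31)=6842, p(32)=8349, p(33)=10143, p(34)=12310, p(35)=14883, p(36)=17977, p(37)=21637, p(38)=26015, p(39)=31185, p(40)=37338, p(41)=44583, p(42)=53174, p(43)=63261, p(44)=75175, p(45)=89134, p(46)=105558, p(47)=124754, p(48)=147273, p(49)=173525, p(50)=204226, p(51)=239943, p(52)=281589, p(53)=329931, p(54)=386155, p(55)=451276, p(56)=526823, p(57)=614154, p(58)=715220, p(59)=831820, p(60)=966467, p(61)=1121505, p(62)=1300156, p(63)=1505499, p(64)=1741630, p(65)=2012558, p(66)=2323520, p(67)=2679689, p(68)=3087735, p(69)=3554345, p(70)=4087968, p(71)=4697205, p(72)=5392783, p(73)=6185689, p(74)=7089500, p(75)=8118264, p(76)=9289091, p(77)=10619863, p(78)=12132164, p(79)=13848650, p(80)=15796476, p(81)=18004327, p(82)=20506255, p(83)=23338469, p(84)=26543660, p(85)=30167357, p(86)=34262962, p(87)=38887673, p(88)=44108109, p(89)=49995925, p(90)=56634173, p(91)=64112359, p(92)=72533807, p(93)=82010177, p(94)=92669720, p(95)=104651419, p(96)=118114304, p(97)=133230930, p(98)=150198136, p(99)=169229875, p(100)=190569292, p(101)=214481126, p(102)=241265379, p(103)=271248950, p(104)=304801365, p(105)=342325709, p(106)=384276336, p(107)=431149389, p(108)=483502844, p(109)=541946240, p(110)=607163746, p(111)=679903203, p(112)=761002156, p(113)=851376628, p(114)=952050665, p(115)=1064144451, p(116)=1188908248, p(117)=1327710076, p(118)=1482074143, p(119)=1653668665, p(120)=1844349560, p(121)=2056148051, p(122)=2291320912, p(123)=2552338241, p(124)=2841940500, p(125)=3163127352, p(126)=3519222692, p(127)=3913864295, p(128)=4351078600, p(129)=4835271870, p(130)=5371315400, p(131)=5964539504, p(132)=6620830889, p(133)=7346629512, p(134)=8149040695, p(135)=9035836076, p(136)=10015581680, p(137)=11097645016, p(138)=12292341831, p(139)=13610949895, p(140)=15065878135, p(141)=16670689208, p(142)=18440293320, p(143)=20390982757, p(144)=22540654445, p(145)=24908858009, p(146)=27517052599, p(147)=30388671978, p(148)=33549419497, p(149)=37027355200, p(150)=40853235313, p(151)=45060624582, p(152)=49686288421, p(153)=54770336324, p(154)=60356673280, p(155)=66493182097, p(156)=73232243759, p(157)=80630964769, p(158)=88751778802, p(159)=97662728555, p(160)=107438159466, p(161)=118159068427, p(162)=129913904637, p(163)=142798995930, p(164)=156919475295, p(165)=172389800255, p(166)=189334822579, p(167)=207890420102, p(168)=228204732751, p(169)=250438925115, p(170)=274768617130, p(171)=301384802048, p(172)=330495499613, p(173)=362326859895, p(174)=397125074750, p(175)=435157697830, p(176)=476715857290, p(177)=522115831195, p(178)=571701605655, p(179)=625846753120, p(180)=684957390936, p(181)=749474411781, p(182)=819876908323, p(183)=896684817527, p(184)=980462880430, p(185)=1071823774337, p(186)=1171432692373, p(187)=1280011042268, p(188)=1398341745571, p(189)=1527273599625, p(190)=1667727404093, p(191)=1820701100652, p(192)=1987276856363.
Final step: p(193) = p(192) + p(191) - p(188) - p(186) + p(181) + p(178) - p(171) - p(167) + p(158) + p(153) - p(142) - p(136) + p(123) + p(116) - p(101) - p(93) + p(76) + p(67) - p(48) - p(38) + p(17) + p(6)
= 1987276856363 + 1820701100652 - 1398341745571 - 1171432692373 + 749474411781 + 571701605655 - 301384802048 - 207890420102 + 88751778802 + 54770336324 - 18440293320 - 10015581680 + 2552338241 + 1188908248 - 214481126 - 82010177 + 9289091 + 2679689 - 147273 - 26015 + 297 + 11
= 2168627105469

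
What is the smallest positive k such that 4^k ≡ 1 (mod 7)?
3

7 is prime, so ord(4) divides φ(7) = 6.
Divisors of 6: 1, 2, 3, 6.
Repeated squaring: 4^1 ≡ 4, 4^2 ≡ 2, 4^4 ≡ 4 (mod 7).
Test 4^d mod 7 for each divisor d in increasing order:
4^1 ≡ 4
4^2 ≡ 2
4^3 = 4^2·4^1 ≡ 1  ← first divisor giving 1
The order is 3.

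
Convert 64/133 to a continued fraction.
[0; 2, 12, 1, 4]

Euclidean algorithm steps:
64 = 0 × 133 + 64
133 = 2 × 64 + 5
64 = 12 × 5 + 4
5 = 1 × 4 + 1
4 = 4 × 1 + 0
Continued fraction: [0; 2, 12, 1, 4]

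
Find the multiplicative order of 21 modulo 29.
28

29 is prime, so ord(21) divides φ(29) = 28.
Divisors of 28: 1, 2, 4, 7, 14, 28.
Repeated squaring: 21^1 ≡ 21, 21^2 ≡ 6, 21^4 ≡ 7, 21^8 ≡ 20, 21^16 ≡ 23 (mod 29).
Test 21^d mod 29 for each divisor d in increasing order:
21^1 ≡ 21
21^2 ≡ 6
21^4 ≡ 7
21^7 = 21^4·21^2·21^1 ≡ 12
21^14 = 21^8·21^4·21^2 ≡ 28
21^28 = 21^16·21^8·21^4 ≡ 1  ← first divisor giving 1
The order is 28.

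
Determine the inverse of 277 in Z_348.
49

gcd(277, 348) = 1, so the inverse exists.
Extended Euclidean algorithm on (348, 277):
348 = 1 × 277 + 71  ⟹  71 = (1)·348 + (-1)·277
277 = 3 × 71 + 64  ⟹  64 = (-3)·348 + (4)·277
71 = 1 × 64 + 7  ⟹  7 = (4)·348 + (-5)·277
64 = 9 × 7 + 1  ⟹  1 = (-39)·348 + (49)·277
So (49)·277 ≡ 1 (mod 348), i.e. 277^(-1) ≡ 49 (mod 348).
Check: 277 × 49 = 13573 ≡ 1 (mod 348)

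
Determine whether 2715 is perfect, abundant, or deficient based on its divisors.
deficient

Proper divisors of 2715: sum = 1 + 3 + 5 + 15 + 181 + 543 + 905 = 1653
Since 1653 < 2715, 2715 is deficient.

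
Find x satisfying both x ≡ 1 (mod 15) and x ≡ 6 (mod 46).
466

Using Chinese Remainder Theorem:
M = 15 × 46 = 690
M1 = 46, M2 = 15
y1 = 46^(-1) mod 15 = 1
y2 = 15^(-1) mod 46 = 43
x = (1×46×1 + 6×15×43) mod 690 = 466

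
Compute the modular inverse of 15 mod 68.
59

gcd(15, 68) = 1, so the inverse exists.
Extended Euclidean algorithm on (68, 15):
68 = 4 × 15 + 8  ⟹  8 = (1)·68 + (-4)·15
15 = 1 × 8 + 7  ⟹  7 = (-1)·68 + (5)·15
8 = 1 × 7 + 1  ⟹  1 = (2)·68 + (-9)·15
So (-9)·15 ≡ 1 (mod 68), i.e. 15^(-1) ≡ -9 ≡ 59 (mod 68).
Check: 15 × 59 = 885 ≡ 1 (mod 68)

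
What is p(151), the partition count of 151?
45060624582

p(n) counts ways to write n as a sum of positive integers (order ignored).
Euler's pentagonal recurrence: p(k) = p(k-1) + p(k-2) - p(k-5) - p(k-7) + p(k-12) + p(k-15) - ... (offsets j(3j∓1)/2, signs ++--, p(0)=1, p(<0)=0).
DP table for k = 0..150: p(0)=1, p(1)=1, p(2)=2, p(3)=3, p(4)=5, p(5)=7, p(6)=11, p(7)=15, p(8)=22, p(9)=30, p(10)=42, p(11)=56, p(12)=77, p(13)=101, p(14)=135, p(15)=176, p(16)=231, p(17)=297, p(18)=385, p(19)=490, p(20)=627, p(21)=792, p(22)=1002, p(23)=1255, p(24)=1575, p(25)=1958, p(26)=2436, p(27)=3010, p(28)=3718, p(29)=4565, p(30)=5604, p(31)=6842, p(32)=8349, p(33)=10143, p(34)=12310, p(35)=14883, p(36)=17977, p(37)=21637, p(38)=26015, p(39)=31185, p(40)=37338, p(41)=44583, p(42)=53174, p(43)=63261, p(44)=75175, p(45)=89134, p(46)=105558, p(47)=124754, p(48)=147273, p(49)=173525, p(50)=204226, p(51)=239943, p(52)=281589, p(53)=329931, p(54)=386155, p(55)=451276, p(56)=526823, p(57)=614154, p(58)=715220, p(59)=831820, p(60)=966467, p(61)=1121505, p(62)=1300156, p(63)=1505499, p(64)=1741630, p(65)=2012558, p(66)=2323520, p(67)=2679689, p(68)=3087735, p(69)=3554345, p(70)=4087968, p(71)=4697205, p(72)=5392783, p(73)=6185689, p(74)=7089500, p(75)=8118264, p(76)=9289091, p(77)=10619863, p(78)=12132164, p(79)=13848650, p(80)=15796476, p(81)=18004327, p(82)=20506255, p(83)=23338469, p(84)=26543660, p(85)=30167357, p(86)=34262962, p(87)=38887673, p(88)=44108109, p(89)=49995925, p(90)=56634173, p(91)=64112359, p(92)=72533807, p(93)=82010177, p(94)=92669720, p(95)=104651419, p(96)=118114304, p(97)=133230930, p(98)=150198136, p(99)=169229875, p(100)=190569292, p(101)=214481126, p(102)=241265379, p(103)=271248950, p(104)=304801365, p(105)=342325709, p(106)=384276336, p(107)=431149389, p(108)=483502844, p(109)=541946240, p(110)=607163746, p(111)=679903203, p(112)=761002156, p(113)=851376628, p(114)=952050665, p(115)=1064144451, p(116)=1188908248, p(117)=1327710076, p(118)=1482074143, p(119)=1653668665, p(120)=1844349560, p(121)=2056148051, p(122)=2291320912, p(123)=2552338241, p(124)=2841940500, p(125)=3163127352, p(126)=3519222692, p(127)=3913864295, p(128)=4351078600, p(129)=4835271870, p(130)=5371315400, p(131)=5964539504, p(132)=6620830889, p(133)=7346629512, p(134)=8149040695, p(135)=9035836076, p(136)=10015581680, p(137)=11097645016, p(138)=12292341831, p(139)=13610949895, p(140)=15065878135, p(141)=16670689208, p(142)=18440293320, p(143)=20390982757, p(144)=22540654445, p(145)=24908858009, p(146)=27517052599, p(147)=30388671978, p(148)=33549419497, p(149)=37027355200, p(150)=40853235313.
Final step: p(151) = p(150) + p(149) - p(146) - p(144) + p(139) + p(136) - p(129) - p(125) + p(116) + p(111) - p(100) - p(94) + p(81) + p(74) - p(59) - p(51) + p(34) + p(25) - p(6)
= 40853235313 + 37027355200 - 27517052599 - 22540654445 + 13610949895 + 10015581680 - 4835271870 - 3163127352 + 1188908248 + 679903203 - 190569292 - 92669720 + 18004327 + 7089500 - 831820 - 239943 + 12310 + 1958 - 11
= 45060624582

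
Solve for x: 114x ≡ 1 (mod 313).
162

gcd(114, 313) = 1, so the inverse exists.
Extended Euclidean algorithm on (313, 114):
313 = 2 × 114 + 85  ⟹  85 = (1)·313 + (-2)·114
114 = 1 × 85 + 29  ⟹  29 = (-1)·313 + (3)·114
85 = 2 × 29 + 27  ⟹  27 = (3)·313 + (-8)·114
29 = 1 × 27 + 2  ⟹  2 = (-4)·313 + (11)·114
27 = 13 × 2 + 1  ⟹  1 = (55)·313 + (-151)·114
So (-151)·114 ≡ 1 (mod 313), i.e. 114^(-1) ≡ -151 ≡ 162 (mod 313).
Check: 114 × 162 = 18468 ≡ 1 (mod 313)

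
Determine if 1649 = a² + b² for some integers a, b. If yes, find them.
7² + 40² (a=7, b=40)

Factorization: 1649 = 17 × 97
By Fermat: n is sum of two squares iff every prime p ≡ 3 (mod 4) appears to even power.
All primes ≡ 3 (mod 4) appear to even power.
Search a = 0, 1, 2, … for 1649 - a² a perfect square: first hit at a = 7: 1649 - 49 = 1600 = 40².
1649 = 7² + 40² = 49 + 1600 ✓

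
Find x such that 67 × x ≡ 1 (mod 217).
149

gcd(67, 217) = 1, so the inverse exists.
Extended Euclidean algorithm on (217, 67):
217 = 3 × 67 + 16  ⟹  16 = (1)·217 + (-3)·67
67 = 4 × 16 + 3  ⟹  3 = (-4)·217 + (13)·67
16 = 5 × 3 + 1  ⟹  1 = (21)·217 + (-68)·67
So (-68)·67 ≡ 1 (mod 217), i.e. 67^(-1) ≡ -68 ≡ 149 (mod 217).
Check: 67 × 149 = 9983 ≡ 1 (mod 217)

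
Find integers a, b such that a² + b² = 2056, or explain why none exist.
30² + 34² (a=30, b=34)

Factorization: 2056 = 2^3 × 257
By Fermat: n is sum of two squares iff every prime p ≡ 3 (mod 4) appears to even power.
All primes ≡ 3 (mod 4) appear to even power.
Search a = 0, 1, 2, … for 2056 - a² a perfect square: first hit at a = 30: 2056 - 900 = 1156 = 34².
2056 = 30² + 34² = 900 + 1156 ✓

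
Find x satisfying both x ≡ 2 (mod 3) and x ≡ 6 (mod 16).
38

Using Chinese Remainder Theorem:
M = 3 × 16 = 48
M1 = 16, M2 = 3
y1 = 16^(-1) mod 3 = 1
y2 = 3^(-1) mod 16 = 11
x = (2×16×1 + 6×3×11) mod 48 = 38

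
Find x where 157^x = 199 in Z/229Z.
153

Baby-step giant-step with step n = ⌈√229⌉ = 16.
Baby steps 157^j mod 229 (j:value) for j=0..15: 0:1, 1:157, 2:146, 3:22, 4:19, 5:6, 6:26, 7:189, 8:132, 9:114, 10:36, 11:156, 12:218, 13:105, 14:226, 15:216.
Giant-step multiplier: 157^(-16) ≡ 157^(228-16) = 157^212 ≡ 126 (mod 229).
Giant steps γ_i = 199·126^i mod 229: γ_0=199, γ_1=113, γ_2=40, γ_3=2, γ_4=23, γ_5=150, γ_6=122, γ_7=29, γ_8=219, γ_9=114 (in table at j=9).
x = i·n + j = 9·16 + 9 = 153.
Check: 157^153 ≡ 199 (mod 229).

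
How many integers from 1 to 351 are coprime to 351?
216

351 = 3^3 × 13
φ(n) = n × ∏(1 - 1/p) for each prime p dividing n
φ(351) = 351 × (1 - 1/3) × (1 - 1/13) = 216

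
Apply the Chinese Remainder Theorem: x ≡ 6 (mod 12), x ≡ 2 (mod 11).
90

Using Chinese Remainder Theorem:
M = 12 × 11 = 132
M1 = 11, M2 = 12
y1 = 11^(-1) mod 12 = 11
y2 = 12^(-1) mod 11 = 1
x = (6×11×11 + 2×12×1) mod 132 = 90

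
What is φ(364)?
144

364 = 2^2 × 7 × 13
φ(n) = n × ∏(1 - 1/p) for each prime p dividing n
φ(364) = 364 × (1 - 1/2) × (1 - 1/7) × (1 - 1/13) = 144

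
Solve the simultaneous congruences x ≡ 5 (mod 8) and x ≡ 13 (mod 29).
13

Using Chinese Remainder Theorem:
M = 8 × 29 = 232
M1 = 29, M2 = 8
y1 = 29^(-1) mod 8 = 5
y2 = 8^(-1) mod 29 = 11
x = (5×29×5 + 13×8×11) mod 232 = 13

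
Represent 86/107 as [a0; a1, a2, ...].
[0; 1, 4, 10, 2]

Euclidean algorithm steps:
86 = 0 × 107 + 86
107 = 1 × 86 + 21
86 = 4 × 21 + 2
21 = 10 × 2 + 1
2 = 2 × 1 + 0
Continued fraction: [0; 1, 4, 10, 2]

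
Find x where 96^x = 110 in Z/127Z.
83

Baby-step giant-step with step n = ⌈√127⌉ = 12.
Baby steps 96^j mod 127 (j:value) for j=0..11: 0:1, 1:96, 2:72, 3:54, 4:104, 5:78, 6:122, 7:28, 8:21, 9:111, 10:115, 11:118.
Giant-step multiplier: 96^(-12) ≡ 96^(126-12) = 96^114 ≡ 61 (mod 127).
Giant steps γ_i = 110·61^i mod 127: γ_0=110, γ_1=106, γ_2=116, γ_3=91, γ_4=90, γ_5=29, γ_6=118 (in table at j=11).
x = i·n + j = 6·12 + 11 = 83.
Check: 96^83 ≡ 110 (mod 127).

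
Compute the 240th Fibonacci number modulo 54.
36

Matrix identity: Q^n = [[F_(n+1), F_n], [F_n, F_(n-1)]] with Q = [[1,1],[1,0]].
n = 240 = 11110000₂. Square-and-multiply, entries mod 54:
Q^1 = [[1,1],[1,0]]
Q^3 = (Q^1)²·Q = [[3,2],[2,1]]
Q^7 = (Q^3)²·Q = [[21,13],[13,8]]
Q^15 = (Q^7)²·Q = [[15,16],[16,53]]
Q^30 = (Q^15)² = [[49,8],[8,41]]
Q^60 = (Q^30)² = [[35,18],[18,17]]
Q^120 = (Q^60)² = [[37,18],[18,19]]
Q^240 = (Q^120)² = [[19,36],[36,37]]
F_240 mod 54 = Q^240[0][1] = 36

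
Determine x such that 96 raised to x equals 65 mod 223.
206

Baby-step giant-step with step n = ⌈√223⌉ = 15.
Baby steps 96^j mod 223 (j:value) for j=0..14: 0:1, 1:96, 2:73, 3:95, 4:200, 5:22, 6:105, 7:45, 8:83, 9:163, 10:38, 11:80, 12:98, 13:42, 14:18.
Giant-step multiplier: 96^(-15) ≡ 96^(222-15) = 96^207 ≡ 219 (mod 223).
Giant steps γ_i = 65·219^i mod 223: γ_0=65, γ_1=186, γ_2=148, γ_3=77, γ_4=138, γ_5=117, γ_6=201, γ_7=88, γ_8=94, γ_9=70, γ_10=166, γ_11=5, γ_12=203, γ_13=80 (in table at j=11).
x = i·n + j = 13·15 + 11 = 206.
Check: 96^206 ≡ 65 (mod 223).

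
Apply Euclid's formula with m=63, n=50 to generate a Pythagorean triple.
(1469, 6300, 6469)

Euclid's formula: a = m² - n², b = 2mn, c = m² + n²
m = 63, n = 50
a = 63² - 50² = 3969 - 2500 = 1469
b = 2 × 63 × 50 = 6300
c = 63² + 50² = 3969 + 2500 = 6469
Verification: 1469² + 6300² = 2157961 + 39690000 = 41847961 = 6469² ✓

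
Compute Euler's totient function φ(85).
64

85 = 5 × 17
φ(n) = n × ∏(1 - 1/p) for each prime p dividing n
φ(85) = 85 × (1 - 1/5) × (1 - 1/17) = 64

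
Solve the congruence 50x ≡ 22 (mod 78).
x ≡ 2 (mod 39)

gcd(50, 78) = 2, which divides 22, so solutions exist.
Divide through by 2: 25x ≡ 11 (mod 39).
Find 25^(-1) mod 39 by the extended Euclidean algorithm:
39 = 1 × 25 + 14  ⟹  14 = (1)·39 + (-1)·25
25 = 1 × 14 + 11  ⟹  11 = (-1)·39 + (2)·25
14 = 1 × 11 + 3  ⟹  3 = (2)·39 + (-3)·25
11 = 3 × 3 + 2  ⟹  2 = (-7)·39 + (11)·25
3 = 1 × 2 + 1  ⟹  1 = (9)·39 + (-14)·25
So (-14)·25 ≡ 1 (mod 39), i.e. 25^(-1) ≡ -14 ≡ 25 (mod 39).
x ≡ 25 × 11 = 275 ≡ 2 (mod 39).
Check: 50 × 2 = 100 ≡ 22 (mod 78).
x ≡ 2 (mod 39), giving 2 solutions mod 78.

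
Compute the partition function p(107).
431149389

p(n) counts ways to write n as a sum of positive integers (order ignored).
Euler's pentagonal recurrence: p(k) = p(k-1) + p(k-2) - p(k-5) - p(k-7) + p(k-12) + p(k-15) - ... (offsets j(3j∓1)/2, signs ++--, p(0)=1, p(<0)=0).
DP table for k = 0..106: p(0)=1, p(1)=1, p(2)=2, p(3)=3, p(4)=5, p(5)=7, p(6)=11, p(7)=15, p(8)=22, p(9)=30, p(10)=42, p(11)=56, p(12)=77, p(13)=101, p(14)=135, p(15)=176, p(16)=231, p(17)=297, p(18)=385, p(19)=490, p(20)=627, p(21)=792, p(22)=1002, p(23)=1255, p(24)=1575, p(25)=1958, p(26)=2436, p(27)=3010, p(28)=3718, p(29)=4565, p(30)=5604, p(31)=6842, p(32)=8349, p(33)=10143, p(34)=12310, p(35)=14883, p(36)=17977, p(37)=21637, p(38)=26015, p(39)=31185, p(40)=37338, p(41)=44583, p(42)=53174, p(43)=63261, p(44)=75175, p(45)=89134, p(46)=105558, p(47)=124754, p(48)=147273, p(49)=173525, p(50)=204226, p(51)=239943, p(52)=281589, p(53)=329931, p(54)=386155, p(55)=451276, p(56)=526823, p(57)=614154, p(58)=715220, p(59)=831820, p(60)=966467, p(61)=1121505, p(62)=1300156, p(63)=1505499, p(64)=1741630, p(65)=2012558, p(66)=2323520, p(67)=2679689, p(68)=3087735, p(69)=3554345, p(70)=4087968, p(71)=4697205, p(72)=5392783, p(73)=6185689, p(74)=7089500, p(75)=8118264, p(76)=9289091, p(77)=10619863, p(78)=12132164, p(79)=13848650, p(80)=15796476, p(81)=18004327, p(82)=20506255, p(83)=23338469, p(84)=26543660, p(85)=30167357, p(86)=34262962, p(87)=38887673, p(88)=44108109, p(89)=49995925, p(90)=56634173, p(91)=64112359, p(92)=72533807, p(93)=82010177, p(94)=92669720, p(95)=104651419, p(96)=118114304, p(97)=133230930, p(98)=150198136, p(99)=169229875, p(100)=190569292, p(101)=214481126, p(102)=241265379, p(103)=271248950, p(104)=304801365, p(105)=342325709, p(106)=384276336.
Final step: p(107) = p(106) + p(105) - p(102) - p(100) + p(95) + p(92) - p(85) - p(81) + p(72) + p(67) - p(56) - p(50) + p(37) + p(30) - p(15) - p(7)
= 384276336 + 342325709 - 241265379 - 190569292 + 104651419 + 72533807 - 30167357 - 18004327 + 5392783 + 2679689 - 526823 - 204226 + 21637 + 5604 - 176 - 15
= 431149389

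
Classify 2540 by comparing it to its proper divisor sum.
abundant

Proper divisors of 2540: sum = 1 + 2 + 4 + 5 + 10 + 20 + 127 + 254 + 508 + 635 + 1270 = 2836
Since 2836 > 2540, 2540 is abundant.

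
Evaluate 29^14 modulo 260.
61

Repeated squaring. Binary of 14 = 1110.
29^1 ≡ 29 (mod 260); 29^2 ≡ 61 (mod 260); 29^4 ≡ 81 (mod 260); 29^8 ≡ 61 (mod 260)
29^14 = 29^2 × 29^4 × 29^8 ≡ 61 (mod 260)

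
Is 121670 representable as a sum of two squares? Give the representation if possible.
Not possible

Factorization: 121670 = 2 × 5 × 23^3
By Fermat: n is sum of two squares iff every prime p ≡ 3 (mod 4) appears to even power.
Prime(s) ≡ 3 (mod 4) with odd exponent: [(23, 3)]
Therefore 121670 cannot be expressed as a² + b².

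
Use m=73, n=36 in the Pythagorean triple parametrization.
(4033, 5256, 6625)

Euclid's formula: a = m² - n², b = 2mn, c = m² + n²
m = 73, n = 36
a = 73² - 36² = 5329 - 1296 = 4033
b = 2 × 73 × 36 = 5256
c = 73² + 36² = 5329 + 1296 = 6625
Verification: 4033² + 5256² = 16265089 + 27625536 = 43890625 = 6625² ✓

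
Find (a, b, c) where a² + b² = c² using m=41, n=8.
(1617, 656, 1745)

Euclid's formula: a = m² - n², b = 2mn, c = m² + n²
m = 41, n = 8
a = 41² - 8² = 1681 - 64 = 1617
b = 2 × 41 × 8 = 656
c = 41² + 8² = 1681 + 64 = 1745
Verification: 1617² + 656² = 2614689 + 430336 = 3045025 = 1745² ✓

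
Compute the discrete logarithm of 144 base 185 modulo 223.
38

Baby-step giant-step with step n = ⌈√223⌉ = 15.
Baby steps 185^j mod 223 (j:value) for j=0..14: 0:1, 1:185, 2:106, 3:209, 4:86, 5:77, 6:196, 7:134, 8:37, 9:155, 10:131, 11:151, 12:60, 13:173, 14:116.
Giant-step multiplier: 185^(-15) ≡ 185^(222-15) = 185^207 ≡ 193 (mod 223).
Giant steps γ_i = 144·193^i mod 223: γ_0=144, γ_1=140, γ_2=37 (in table at j=8).
x = i·n + j = 2·15 + 8 = 38.
Check: 185^38 ≡ 144 (mod 223).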